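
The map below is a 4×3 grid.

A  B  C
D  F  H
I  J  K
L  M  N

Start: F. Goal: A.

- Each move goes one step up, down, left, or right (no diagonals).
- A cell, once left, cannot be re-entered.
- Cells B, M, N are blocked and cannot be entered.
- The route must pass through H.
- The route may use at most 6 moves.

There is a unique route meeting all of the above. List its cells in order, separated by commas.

The budget equals the shortest possible length, so every move has to be on a shortest route through the required cells.
Route from F: right 1 to H, down 1 to K, left 2 to I, up 2 to A — 6 moves in all.
Check: all required cells visited; 6 ≤ 6 moves.

F, H, K, J, I, D, A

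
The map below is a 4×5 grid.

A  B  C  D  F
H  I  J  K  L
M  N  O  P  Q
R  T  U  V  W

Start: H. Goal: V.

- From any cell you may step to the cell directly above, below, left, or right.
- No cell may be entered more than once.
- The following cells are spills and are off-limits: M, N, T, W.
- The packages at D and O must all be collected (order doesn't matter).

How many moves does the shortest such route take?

9

Any route passes through D and O in some order between H and V. Summing Manhattan distances along each leg and taking the cheapest ordering (H → O → D → V) gives a lower bound of 3 + 3 + 3 = 9 moves.
A route of 9 moves achieves this: H → A → B → C → D → K → P → O → U → V.
Since 9 matches the lower bound, it is optimal.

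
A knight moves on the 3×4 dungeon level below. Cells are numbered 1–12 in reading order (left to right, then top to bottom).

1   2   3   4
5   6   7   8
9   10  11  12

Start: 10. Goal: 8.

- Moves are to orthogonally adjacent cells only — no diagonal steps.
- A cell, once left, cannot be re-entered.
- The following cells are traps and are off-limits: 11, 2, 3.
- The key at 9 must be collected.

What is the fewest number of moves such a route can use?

Any route passes through 9 somewhere between 10 and 8. Summing Manhattan distances along the two legs (10 → 9 → 8) gives a lower bound of 1 + 4 = 5 moves.
A route of 5 moves achieves this: 10 → 9 → 5 → 6 → 7 → 8.
Since 5 matches the lower bound, it is optimal.

5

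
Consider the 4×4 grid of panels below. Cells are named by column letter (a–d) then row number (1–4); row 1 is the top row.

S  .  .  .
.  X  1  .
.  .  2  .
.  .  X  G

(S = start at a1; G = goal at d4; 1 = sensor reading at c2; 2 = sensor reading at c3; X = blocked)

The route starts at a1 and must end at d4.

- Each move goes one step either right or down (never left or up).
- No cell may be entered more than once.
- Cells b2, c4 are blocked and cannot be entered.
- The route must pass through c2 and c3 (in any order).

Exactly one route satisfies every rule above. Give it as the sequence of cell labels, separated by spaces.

Moves only go right or down, so the column and row indices never decrease.
Route from a1: right 2 to c1, down 2 to c3, right 1 to d3, down 1 to d4 — 6 moves in all.
Check: all required cells visited.

a1 b1 c1 c2 c3 d3 d4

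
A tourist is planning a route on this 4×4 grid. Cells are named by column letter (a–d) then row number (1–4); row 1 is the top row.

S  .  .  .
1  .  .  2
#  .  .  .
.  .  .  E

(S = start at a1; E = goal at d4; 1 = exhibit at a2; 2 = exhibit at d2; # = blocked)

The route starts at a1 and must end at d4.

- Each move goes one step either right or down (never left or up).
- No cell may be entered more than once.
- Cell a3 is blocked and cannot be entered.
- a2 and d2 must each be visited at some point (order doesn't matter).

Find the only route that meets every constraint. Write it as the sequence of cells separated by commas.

a1, a2, b2, c2, d2, d3, d4

Moves only go right or down, so the column and row indices never decrease.
Route from a1: down to a2, 3× right (reaching d2), 2× down (reaching d4) — 6 moves in all.
Check: all required cells visited.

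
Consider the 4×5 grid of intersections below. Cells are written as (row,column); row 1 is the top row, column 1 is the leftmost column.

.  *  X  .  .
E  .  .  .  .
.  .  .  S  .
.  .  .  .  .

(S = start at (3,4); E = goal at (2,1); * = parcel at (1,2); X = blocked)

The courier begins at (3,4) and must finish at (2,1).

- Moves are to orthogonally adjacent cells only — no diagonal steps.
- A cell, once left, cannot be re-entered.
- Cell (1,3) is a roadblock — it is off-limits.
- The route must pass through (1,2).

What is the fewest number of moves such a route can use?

6

Any route passes through (1,2) somewhere between (3,4) and (2,1). Summing Manhattan distances along the two legs ((3,4) → (1,2) → (2,1)) gives a lower bound of 4 + 2 = 6 moves.
A route of 6 moves achieves this: (3,4) → (2,4) → (2,3) → (2,2) → (1,2) → (1,1) → (2,1).
Since 6 matches the lower bound, it is optimal.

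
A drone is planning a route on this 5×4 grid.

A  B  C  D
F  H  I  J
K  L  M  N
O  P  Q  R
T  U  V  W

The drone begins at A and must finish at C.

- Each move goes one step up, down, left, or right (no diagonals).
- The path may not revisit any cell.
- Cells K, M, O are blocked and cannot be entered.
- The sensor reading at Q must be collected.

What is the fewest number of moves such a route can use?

Any route passes through Q somewhere between A and C. Summing Manhattan distances along the two legs (A → Q → C) gives a lower bound of 5 + 3 = 8 moves.
That bound ignores the blocked cells. Measuring each leg by the fewest moves that actually steer around them (A→Q: 5; Q→C: 5) raises the lower bound to 10.
A route of 10 moves exists: A → F → H → L → P → Q → R → N → J → D → C.
Since 10 matches that lower bound, it is optimal.

10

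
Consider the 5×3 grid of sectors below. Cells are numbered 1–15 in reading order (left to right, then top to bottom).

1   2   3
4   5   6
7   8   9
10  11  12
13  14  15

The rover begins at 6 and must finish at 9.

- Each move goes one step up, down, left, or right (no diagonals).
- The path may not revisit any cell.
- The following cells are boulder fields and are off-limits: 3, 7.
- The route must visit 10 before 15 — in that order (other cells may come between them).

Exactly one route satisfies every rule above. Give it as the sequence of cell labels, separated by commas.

6, 5, 8, 11, 10, 13, 14, 15, 12, 9

The waypoints must appear in the order 10, 15, with no cell reused.
Route from 6: left to 5, 2× down (reaching 11), left to 10, down to 13, 2× right (reaching 15), 2× up (reaching 9) — 9 moves in all.
Check: order respected (10 at step 4, 15 at step 7).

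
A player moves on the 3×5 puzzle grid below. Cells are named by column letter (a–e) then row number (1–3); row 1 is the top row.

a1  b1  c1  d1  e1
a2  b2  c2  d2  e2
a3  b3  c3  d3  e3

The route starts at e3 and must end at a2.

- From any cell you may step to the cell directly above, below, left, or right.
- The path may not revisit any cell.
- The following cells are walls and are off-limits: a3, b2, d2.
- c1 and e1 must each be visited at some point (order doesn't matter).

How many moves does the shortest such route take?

Any route passes through c1 and e1 in some order between e3 and a2. Summing Manhattan distances along each leg and taking the cheapest ordering (e3 → e1 → c1 → a2) gives a lower bound of 2 + 2 + 3 = 7 moves.
A route of 7 moves achieves this: e3 → e2 → e1 → d1 → c1 → b1 → a1 → a2.
Since 7 matches the lower bound, it is optimal.

7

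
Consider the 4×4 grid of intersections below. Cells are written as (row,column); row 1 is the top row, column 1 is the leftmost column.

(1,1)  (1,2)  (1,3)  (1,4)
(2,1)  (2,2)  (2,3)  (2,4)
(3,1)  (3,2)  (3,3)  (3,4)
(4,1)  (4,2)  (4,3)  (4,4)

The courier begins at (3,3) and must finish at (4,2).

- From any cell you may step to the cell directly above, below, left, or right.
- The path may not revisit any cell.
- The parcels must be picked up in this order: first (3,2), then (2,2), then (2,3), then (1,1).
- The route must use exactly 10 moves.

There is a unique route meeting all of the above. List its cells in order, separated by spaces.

(3,3) (3,2) (2,2) (2,3) (1,3) (1,2) (1,1) (2,1) (3,1) (4,1) (4,2)

The waypoints must appear in the order (3,2), (2,2), (2,3), (1,1), with no cell reused.
Route from (3,3): left to (3,2), up to (2,2), right to (2,3), up to (1,3), 2× left (reaching (1,1)), 3× down (reaching (4,1)), right to (4,2) — 10 moves in all.
Check: order respected ((3,2) at step 1, (2,2) at step 2, (2,3) at step 3, (1,1) at step 6); 10 moves as required.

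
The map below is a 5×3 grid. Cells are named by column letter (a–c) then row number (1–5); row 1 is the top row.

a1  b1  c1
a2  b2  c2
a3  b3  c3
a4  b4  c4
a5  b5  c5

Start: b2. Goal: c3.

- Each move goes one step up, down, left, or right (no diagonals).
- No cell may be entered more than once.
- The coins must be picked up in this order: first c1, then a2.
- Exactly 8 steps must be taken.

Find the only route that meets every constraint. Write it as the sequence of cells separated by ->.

The waypoints must appear in the order c1, a2, with no cell reused.
Route from b2: right to c2, up to c1, 2× left (reaching a1), 2× down (reaching a3), 2× right (reaching c3) — 8 moves in all.
Check: order respected (c1 at step 2, a2 at step 5); 8 moves as required.

b2 -> c2 -> c1 -> b1 -> a1 -> a2 -> a3 -> b3 -> c3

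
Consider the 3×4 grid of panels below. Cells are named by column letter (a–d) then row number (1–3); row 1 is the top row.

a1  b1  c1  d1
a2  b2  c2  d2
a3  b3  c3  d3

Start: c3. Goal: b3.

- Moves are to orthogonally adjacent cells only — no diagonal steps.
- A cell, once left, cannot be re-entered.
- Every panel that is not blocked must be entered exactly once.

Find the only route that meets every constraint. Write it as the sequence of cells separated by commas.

c3, d3, d2, d1, c1, c2, b2, b1, a1, a2, a3, b3

Need to visit all 12 open cells exactly once, starting at c3 and ending at b3.
Route from c3: right 1 to d3, up 2 to d1, left 1 to c1, down 1 to c2, left 1 to b2, up 1 to b1, left 1 to a1, down 2 to a3, right 1 to b3 — 11 moves in all.
Check: all 12 open cells covered.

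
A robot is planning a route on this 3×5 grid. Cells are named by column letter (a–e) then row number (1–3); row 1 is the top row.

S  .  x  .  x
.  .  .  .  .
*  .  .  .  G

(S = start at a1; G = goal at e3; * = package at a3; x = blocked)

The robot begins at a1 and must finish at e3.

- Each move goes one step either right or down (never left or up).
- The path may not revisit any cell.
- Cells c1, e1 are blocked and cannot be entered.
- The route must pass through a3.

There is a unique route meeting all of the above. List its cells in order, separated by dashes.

a1 - a2 - a3 - b3 - c3 - d3 - e3

Moves only go right or down, so the column and row indices never decrease.
Route from a1: 2× down (reaching a3), 4× right (reaching e3) — 6 moves in all.
Check: all required cells visited.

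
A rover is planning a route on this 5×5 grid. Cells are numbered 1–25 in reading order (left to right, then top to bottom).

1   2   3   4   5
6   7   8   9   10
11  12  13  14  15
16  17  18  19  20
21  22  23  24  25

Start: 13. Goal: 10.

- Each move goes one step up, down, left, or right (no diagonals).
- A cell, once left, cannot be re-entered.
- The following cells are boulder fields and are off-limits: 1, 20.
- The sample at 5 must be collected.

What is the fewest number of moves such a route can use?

Any route passes through 5 somewhere between 13 and 10. Summing Manhattan distances along the two legs (13 → 5 → 10) gives a lower bound of 4 + 1 = 5 moves.
A route of 5 moves achieves this: 13 → 8 → 3 → 4 → 5 → 10.
Since 5 matches the lower bound, it is optimal.

5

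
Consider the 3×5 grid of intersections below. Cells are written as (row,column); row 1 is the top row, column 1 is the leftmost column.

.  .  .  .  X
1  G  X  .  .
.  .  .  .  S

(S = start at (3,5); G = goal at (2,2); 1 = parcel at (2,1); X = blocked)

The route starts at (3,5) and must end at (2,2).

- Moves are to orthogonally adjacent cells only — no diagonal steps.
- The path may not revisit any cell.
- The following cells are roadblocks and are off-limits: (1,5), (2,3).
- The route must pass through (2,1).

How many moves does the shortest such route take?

6

Any route passes through (2,1) somewhere between (3,5) and (2,2). Summing Manhattan distances along the two legs ((3,5) → (2,1) → (2,2)) gives a lower bound of 5 + 1 = 6 moves.
A route of 6 moves achieves this: (3,5) → (3,4) → (3,3) → (3,2) → (3,1) → (2,1) → (2,2).
Since 6 matches the lower bound, it is optimal.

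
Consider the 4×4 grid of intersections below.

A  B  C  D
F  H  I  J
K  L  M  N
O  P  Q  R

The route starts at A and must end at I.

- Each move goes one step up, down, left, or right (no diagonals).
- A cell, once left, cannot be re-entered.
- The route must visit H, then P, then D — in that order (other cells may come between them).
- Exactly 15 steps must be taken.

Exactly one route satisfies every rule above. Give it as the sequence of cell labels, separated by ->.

The waypoints must appear in the order H, P, D, with no cell reused.
Route from A: right 1 to B, down 1 to H, left 1 to F, down 2 to O, right 1 to P, up 1 to L, right 1 to M, down 1 to Q, right 1 to R, up 3 to D, left 1 to C, down 1 to I — 15 moves in all.
Check: order respected (H at step 2, P at step 6, D at step 13); 15 moves as required.

A -> B -> H -> F -> K -> O -> P -> L -> M -> Q -> R -> N -> J -> D -> C -> I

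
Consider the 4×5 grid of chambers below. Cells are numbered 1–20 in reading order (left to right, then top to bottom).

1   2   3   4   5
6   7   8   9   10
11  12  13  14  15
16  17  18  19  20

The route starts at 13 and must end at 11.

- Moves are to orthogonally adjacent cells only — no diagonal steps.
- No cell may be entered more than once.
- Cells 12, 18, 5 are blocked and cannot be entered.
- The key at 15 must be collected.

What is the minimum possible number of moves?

Any route passes through 15 somewhere between 13 and 11. Summing Manhattan distances along the two legs (13 → 15 → 11) gives a lower bound of 2 + 4 = 6 moves.
That bound ignores the blocked cells. Measuring each leg by the fewest moves that actually steer around them (13→15: 2; 15→11: 6) raises the lower bound to 8.
A route of 8 moves exists: 13 → 14 → 15 → 10 → 9 → 8 → 7 → 6 → 11.
Since 8 matches that lower bound, it is optimal.

8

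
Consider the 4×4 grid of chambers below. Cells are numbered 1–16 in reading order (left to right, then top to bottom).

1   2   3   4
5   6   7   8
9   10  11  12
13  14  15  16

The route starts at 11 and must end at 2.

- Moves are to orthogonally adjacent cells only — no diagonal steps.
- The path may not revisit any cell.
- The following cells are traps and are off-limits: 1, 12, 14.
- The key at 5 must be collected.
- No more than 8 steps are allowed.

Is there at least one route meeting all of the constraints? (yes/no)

yes

One route that works: 11 → 10 → 9 → 5 → 6 → 2.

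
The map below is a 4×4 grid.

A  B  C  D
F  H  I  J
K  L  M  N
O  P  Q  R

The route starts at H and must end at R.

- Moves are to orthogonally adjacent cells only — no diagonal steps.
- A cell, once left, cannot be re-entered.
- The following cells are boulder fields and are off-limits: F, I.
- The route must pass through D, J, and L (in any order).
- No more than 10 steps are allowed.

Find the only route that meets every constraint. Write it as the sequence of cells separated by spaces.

H B C D J N M L P Q R

The 10-move cap with required stops at D, J, L leaves no slack for detours.
Route from H: up 1 to B, right 2 to D, down 2 to N, left 2 to L, down 1 to P, right 2 to R — 10 moves in all.
Check: all required cells visited; 10 ≤ 10 moves.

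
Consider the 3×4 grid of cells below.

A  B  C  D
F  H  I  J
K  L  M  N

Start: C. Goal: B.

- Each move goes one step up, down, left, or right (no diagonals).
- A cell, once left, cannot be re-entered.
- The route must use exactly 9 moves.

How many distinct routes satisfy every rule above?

11

Need simple routes of exactly 9 moves from C to B (Manhattan distance 1, so 4 moves are spent on a detour and 4 undoing it).
Branch systematically from the start, pruning whenever the remaining move budget drops below the Manhattan distance to B or differs from it in parity. Grouping the completions by first move — via I: 3; via D: 8 (no valid completion starts via B) — and summing: 3 + 8 = 11.
That gives 11 routes.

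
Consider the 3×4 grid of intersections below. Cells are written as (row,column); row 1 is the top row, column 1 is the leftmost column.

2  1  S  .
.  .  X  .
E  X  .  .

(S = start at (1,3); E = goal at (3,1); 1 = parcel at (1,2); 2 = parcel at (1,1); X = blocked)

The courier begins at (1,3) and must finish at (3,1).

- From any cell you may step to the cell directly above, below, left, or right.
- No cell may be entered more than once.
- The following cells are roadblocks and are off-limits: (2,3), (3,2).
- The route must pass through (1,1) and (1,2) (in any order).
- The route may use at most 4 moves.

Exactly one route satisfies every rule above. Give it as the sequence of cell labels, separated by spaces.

(1,3) (1,2) (1,1) (2,1) (3,1)

The budget equals the shortest possible length, so every move has to be on a shortest route through the required cells.
Route from (1,3): left 2 to (1,1), down 2 to (3,1) — 4 moves in all.
Check: all required cells visited; 4 ≤ 4 moves.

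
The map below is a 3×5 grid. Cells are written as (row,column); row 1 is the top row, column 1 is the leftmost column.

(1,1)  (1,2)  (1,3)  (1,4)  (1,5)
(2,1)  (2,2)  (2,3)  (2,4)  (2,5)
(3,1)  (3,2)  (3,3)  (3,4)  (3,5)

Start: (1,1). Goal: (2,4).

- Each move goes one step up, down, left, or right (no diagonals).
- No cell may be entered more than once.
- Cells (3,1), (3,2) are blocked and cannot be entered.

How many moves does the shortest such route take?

4

The Manhattan distance from (1,1) to (2,4) is |1−2| + |1−4| = 4, so at least 4 moves are needed.
A route of 4 moves achieves this: (1,1) → (2,1) → (2,2) → (2,3) → (2,4).
Since 4 matches the lower bound, it is optimal.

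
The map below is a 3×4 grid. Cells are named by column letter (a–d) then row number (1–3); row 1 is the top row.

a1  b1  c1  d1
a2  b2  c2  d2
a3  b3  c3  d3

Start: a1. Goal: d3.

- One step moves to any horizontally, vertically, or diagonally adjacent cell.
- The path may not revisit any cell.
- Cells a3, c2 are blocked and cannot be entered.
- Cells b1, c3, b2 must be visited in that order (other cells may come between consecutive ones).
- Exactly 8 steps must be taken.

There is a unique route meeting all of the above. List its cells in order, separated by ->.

The waypoints must appear in the order b1, c3, b2, with no cell reused.
Route from a1: right to b1, down-left to a2, down-right to b3, right to c3, up-left to b2, up-right to c1, down-right to d2, down to d3 — 8 moves in all.
Check: order respected (b1 at step 1, c3 at step 4, b2 at step 5); 8 moves as required.

a1 -> b1 -> a2 -> b3 -> c3 -> b2 -> c1 -> d2 -> d3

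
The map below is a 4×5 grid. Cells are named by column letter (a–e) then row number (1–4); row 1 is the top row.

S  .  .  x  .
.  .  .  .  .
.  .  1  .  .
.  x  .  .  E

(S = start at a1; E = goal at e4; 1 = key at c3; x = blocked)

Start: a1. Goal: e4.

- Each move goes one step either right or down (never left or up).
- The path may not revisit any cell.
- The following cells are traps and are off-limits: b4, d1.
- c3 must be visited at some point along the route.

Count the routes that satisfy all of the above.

18

A right/down-only route from a1 to e4 makes exactly 3 down-moves and 4 right-moves in some order.
With no other constraints that would be C(7,3) = 35 routes.
Split at c3 and multiply the segment counts (each segment already excludes blocked cells): a1→c3: 6; c3→e4: 3; product = 18.
That gives 18 routes.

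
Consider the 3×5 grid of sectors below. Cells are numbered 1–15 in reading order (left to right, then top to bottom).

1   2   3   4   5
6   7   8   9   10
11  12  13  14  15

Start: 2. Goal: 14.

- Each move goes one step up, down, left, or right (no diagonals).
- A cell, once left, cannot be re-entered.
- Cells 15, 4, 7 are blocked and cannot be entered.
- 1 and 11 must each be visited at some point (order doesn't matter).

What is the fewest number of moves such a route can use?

6

Any route passes through 1 and 11 in some order between 2 and 14. Summing Manhattan distances along each leg and taking the cheapest ordering (2 → 1 → 11 → 14) gives a lower bound of 1 + 2 + 3 = 6 moves.
A route of 6 moves achieves this: 2 → 1 → 6 → 11 → 12 → 13 → 14.
Since 6 matches the lower bound, it is optimal.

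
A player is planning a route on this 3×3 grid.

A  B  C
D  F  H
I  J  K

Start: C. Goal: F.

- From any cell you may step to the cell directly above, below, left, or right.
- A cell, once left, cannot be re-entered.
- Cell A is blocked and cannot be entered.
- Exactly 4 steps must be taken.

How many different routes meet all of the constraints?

Need simple routes of exactly 4 moves from C to F (Manhattan distance 2, so 1 moves are spent on a detour and 1 undoing it).
Enumerating: C H K J F.
That gives 1 route.

1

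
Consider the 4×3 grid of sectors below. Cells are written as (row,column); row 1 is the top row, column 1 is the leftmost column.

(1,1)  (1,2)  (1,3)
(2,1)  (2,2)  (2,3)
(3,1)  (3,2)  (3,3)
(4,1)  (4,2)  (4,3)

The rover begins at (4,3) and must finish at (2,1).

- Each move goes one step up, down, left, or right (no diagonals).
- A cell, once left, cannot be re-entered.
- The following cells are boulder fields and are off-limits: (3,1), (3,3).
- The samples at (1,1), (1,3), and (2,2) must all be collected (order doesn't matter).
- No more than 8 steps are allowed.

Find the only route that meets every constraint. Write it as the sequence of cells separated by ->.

(4,3) -> (4,2) -> (3,2) -> (2,2) -> (2,3) -> (1,3) -> (1,2) -> (1,1) -> (2,1)

Any route must reach (1,1), (1,3), and (2,2) and still end at (2,1) within 8 moves, so the order of the required stops is forced.
Route from (4,3): left 1 to (4,2), up 2 to (2,2), right 1 to (2,3), up 1 to (1,3), left 2 to (1,1), down 1 to (2,1) — 8 moves in all.
Check: all required cells visited; 8 ≤ 8 moves.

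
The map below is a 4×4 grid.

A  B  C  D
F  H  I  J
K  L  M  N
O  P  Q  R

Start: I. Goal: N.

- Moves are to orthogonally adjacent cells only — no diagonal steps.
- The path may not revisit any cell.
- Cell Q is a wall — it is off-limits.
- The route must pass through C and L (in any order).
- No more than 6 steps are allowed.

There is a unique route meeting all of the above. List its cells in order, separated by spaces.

The budget equals the shortest possible length, so every move has to be on a shortest route through the required cells.
Route from I: up to C, left to B, 2× down (reaching L), 2× right (reaching N) — 6 moves in all.
Check: all required cells visited; 6 ≤ 6 moves.

I C B H L M N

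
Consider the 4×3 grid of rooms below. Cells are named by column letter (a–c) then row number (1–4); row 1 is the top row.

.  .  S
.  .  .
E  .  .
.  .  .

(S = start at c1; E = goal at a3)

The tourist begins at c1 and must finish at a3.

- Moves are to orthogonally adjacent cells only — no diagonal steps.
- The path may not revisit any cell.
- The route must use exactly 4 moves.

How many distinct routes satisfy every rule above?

6

Need simple routes of exactly 4 moves from c1 to a3 (Manhattan distance 4, so 0 moves are spent on a detour and 0 undoing it).
Enumerating: c1 c2 c3 b3 a3 | c1 c2 b2 b3 a3 | c1 c2 b2 a2 a3 | c1 b1 b2 b3 a3 | c1 b1 b2 a2 a3 | c1 b1 a1 a2 a3.
That gives 6 routes.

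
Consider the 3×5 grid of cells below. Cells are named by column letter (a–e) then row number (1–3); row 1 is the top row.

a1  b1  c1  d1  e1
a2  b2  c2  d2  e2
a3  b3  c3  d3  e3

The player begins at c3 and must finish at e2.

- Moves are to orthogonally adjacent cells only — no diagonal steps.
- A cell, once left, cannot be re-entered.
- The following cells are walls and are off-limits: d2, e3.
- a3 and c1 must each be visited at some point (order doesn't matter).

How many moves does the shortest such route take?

Any route passes through a3 and c1 in some order between c3 and e2. Summing Manhattan distances along each leg and taking the cheapest ordering (c3 → a3 → c1 → e2) gives a lower bound of 2 + 4 + 3 = 9 moves.
A route of 9 moves achieves this: c3 → b3 → a3 → a2 → a1 → b1 → c1 → d1 → e1 → e2.
Since 9 matches the lower bound, it is optimal.

9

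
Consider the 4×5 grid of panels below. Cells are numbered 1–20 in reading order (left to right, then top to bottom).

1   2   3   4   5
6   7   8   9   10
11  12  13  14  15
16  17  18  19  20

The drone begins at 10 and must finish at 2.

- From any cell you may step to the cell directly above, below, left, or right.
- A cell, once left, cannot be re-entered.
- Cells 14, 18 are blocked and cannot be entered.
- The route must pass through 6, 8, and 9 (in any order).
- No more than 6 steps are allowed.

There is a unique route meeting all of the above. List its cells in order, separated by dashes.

The 6-move cap with required stops at 6, 8, 9 leaves no slack for detours.
Route from 10: 4× left (reaching 6), up to 1, right to 2 — 6 moves in all.
Check: all required cells visited; 6 ≤ 6 moves.

10 - 9 - 8 - 7 - 6 - 1 - 2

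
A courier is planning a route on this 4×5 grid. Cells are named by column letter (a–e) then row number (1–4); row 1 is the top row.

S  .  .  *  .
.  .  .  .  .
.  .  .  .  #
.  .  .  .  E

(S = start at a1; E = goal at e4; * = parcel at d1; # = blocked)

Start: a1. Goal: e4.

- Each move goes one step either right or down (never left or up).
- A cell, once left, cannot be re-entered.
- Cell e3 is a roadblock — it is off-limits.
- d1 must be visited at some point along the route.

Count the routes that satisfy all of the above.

A right/down-only route from a1 to e4 makes exactly 3 down-moves and 4 right-moves in some order.
With no other constraints that would be C(7,3) = 35 routes.
Split at d1 and multiply the segment counts (each segment already excludes blocked cells): a1→d1: 1; d1→e4: 1; product = 1.
That gives 1 route.

1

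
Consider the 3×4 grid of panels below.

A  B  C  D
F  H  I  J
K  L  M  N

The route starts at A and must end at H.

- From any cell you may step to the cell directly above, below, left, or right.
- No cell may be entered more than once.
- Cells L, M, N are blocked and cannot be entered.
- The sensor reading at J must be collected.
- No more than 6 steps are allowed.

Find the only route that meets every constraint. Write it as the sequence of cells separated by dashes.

The 6-move cap with required stops at J leaves no slack for detours.
Route from A: 3× right (reaching D), down to J, 2× left (reaching H) — 6 moves in all.
Check: all required cells visited; 6 ≤ 6 moves.

A - B - C - D - J - I - H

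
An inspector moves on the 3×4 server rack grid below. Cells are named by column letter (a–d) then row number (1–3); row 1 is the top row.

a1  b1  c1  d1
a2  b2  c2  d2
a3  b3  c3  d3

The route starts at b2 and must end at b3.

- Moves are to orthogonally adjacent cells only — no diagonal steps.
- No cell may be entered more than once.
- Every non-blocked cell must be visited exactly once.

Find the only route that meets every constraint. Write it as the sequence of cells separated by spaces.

Need to visit all 12 open cells exactly once, starting at b2 and ending at b3.
Cell d1 has only two open neighbours (d2 and c1), so the path must pass straight through it: one of those is the cell it's entered from and the other is where it exits.
Route from b2: right 1 to c2, down 1 to c3, right 1 to d3, up 2 to d1, left 3 to a1, down 2 to a3, right 1 to b3 — 11 moves in all.
Check: all 12 open cells covered.

b2 c2 c3 d3 d2 d1 c1 b1 a1 a2 a3 b3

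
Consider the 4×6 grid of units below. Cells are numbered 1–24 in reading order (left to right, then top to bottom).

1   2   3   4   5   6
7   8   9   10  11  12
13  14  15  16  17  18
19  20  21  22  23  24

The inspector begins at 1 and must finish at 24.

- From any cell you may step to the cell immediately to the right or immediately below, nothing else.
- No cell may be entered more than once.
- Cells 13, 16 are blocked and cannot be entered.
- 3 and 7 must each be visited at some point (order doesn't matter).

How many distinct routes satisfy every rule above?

0

A right/down-only route from 1 to 24 makes exactly 3 down-moves and 5 right-moves in some order.
With no other constraints that would be C(8,3) = 56 routes.
7 is below but to the left of 3: going 3 → 7 would need a leftward move and 7 → 3 an upward move, so no right/down-only route can visit both required cells.
No route satisfies every constraint, so the count is 0.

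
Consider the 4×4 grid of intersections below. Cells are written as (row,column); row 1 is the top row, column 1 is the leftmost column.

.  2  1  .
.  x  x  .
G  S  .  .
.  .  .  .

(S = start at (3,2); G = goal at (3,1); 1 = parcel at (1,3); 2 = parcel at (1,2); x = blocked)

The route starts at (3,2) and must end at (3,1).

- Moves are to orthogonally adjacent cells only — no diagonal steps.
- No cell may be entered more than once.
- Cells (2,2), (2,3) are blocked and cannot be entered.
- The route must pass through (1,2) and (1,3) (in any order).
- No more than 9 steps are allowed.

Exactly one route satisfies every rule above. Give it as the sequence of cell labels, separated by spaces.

(3,2) (3,3) (3,4) (2,4) (1,4) (1,3) (1,2) (1,1) (2,1) (3,1)

Any route must reach (1,2) and (1,3) and still end at (3,1) within 9 moves, so the order of the required stops is forced.
Route from (3,2): right 2 to (3,4), up 2 to (1,4), left 3 to (1,1), down 2 to (3,1) — 9 moves in all.
Check: all required cells visited; 9 ≤ 9 moves.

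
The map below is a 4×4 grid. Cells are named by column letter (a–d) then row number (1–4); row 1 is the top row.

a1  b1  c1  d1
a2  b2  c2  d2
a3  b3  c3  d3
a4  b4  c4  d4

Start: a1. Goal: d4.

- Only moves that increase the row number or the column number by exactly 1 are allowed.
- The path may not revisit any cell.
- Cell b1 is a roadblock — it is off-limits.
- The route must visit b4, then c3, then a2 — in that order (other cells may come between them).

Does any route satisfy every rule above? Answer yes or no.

c3 lies above b4, so going from b4 to c3 would need an upward move — but moves only go right/down, so b4 cannot be visited before c3.

no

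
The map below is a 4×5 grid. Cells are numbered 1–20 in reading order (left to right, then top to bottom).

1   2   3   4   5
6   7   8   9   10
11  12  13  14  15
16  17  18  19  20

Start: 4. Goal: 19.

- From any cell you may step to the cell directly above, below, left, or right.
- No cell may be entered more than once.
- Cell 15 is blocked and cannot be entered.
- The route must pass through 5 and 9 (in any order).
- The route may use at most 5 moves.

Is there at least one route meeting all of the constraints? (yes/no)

yes

One route that works: 4 → 5 → 10 → 9 → 14 → 19.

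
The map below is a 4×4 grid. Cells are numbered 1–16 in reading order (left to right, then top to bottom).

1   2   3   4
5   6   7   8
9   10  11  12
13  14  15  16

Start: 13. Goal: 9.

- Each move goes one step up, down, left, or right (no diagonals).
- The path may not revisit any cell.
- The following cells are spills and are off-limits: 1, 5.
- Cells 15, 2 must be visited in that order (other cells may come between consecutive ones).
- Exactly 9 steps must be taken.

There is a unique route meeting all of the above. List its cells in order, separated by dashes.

The waypoints must appear in the order 15, 2, with no cell reused.
Route from 13: right 2 to 15, up 3 to 3, left 1 to 2, down 2 to 10, left 1 to 9 — 9 moves in all.
Check: order respected (15 at step 2, 2 at step 6); 9 moves as required.

13 - 14 - 15 - 11 - 7 - 3 - 2 - 6 - 10 - 9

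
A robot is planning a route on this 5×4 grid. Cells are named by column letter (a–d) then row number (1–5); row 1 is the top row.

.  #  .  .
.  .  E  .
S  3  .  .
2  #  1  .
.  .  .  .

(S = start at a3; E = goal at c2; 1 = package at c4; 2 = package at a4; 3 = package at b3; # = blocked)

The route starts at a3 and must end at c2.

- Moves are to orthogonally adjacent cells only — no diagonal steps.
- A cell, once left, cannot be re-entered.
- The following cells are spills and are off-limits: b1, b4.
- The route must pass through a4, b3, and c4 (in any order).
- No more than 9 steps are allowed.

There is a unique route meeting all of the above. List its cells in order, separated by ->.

a3 -> a4 -> a5 -> b5 -> c5 -> c4 -> c3 -> b3 -> b2 -> c2

The 9-move cap with required stops at a4, b3, c4 leaves no slack for detours.
Route from a3: 2× down (reaching a5), 2× right (reaching c5), 2× up (reaching c3), left to b3, up to b2, right to c2 — 9 moves in all.
Check: all required cells visited; 9 ≤ 9 moves.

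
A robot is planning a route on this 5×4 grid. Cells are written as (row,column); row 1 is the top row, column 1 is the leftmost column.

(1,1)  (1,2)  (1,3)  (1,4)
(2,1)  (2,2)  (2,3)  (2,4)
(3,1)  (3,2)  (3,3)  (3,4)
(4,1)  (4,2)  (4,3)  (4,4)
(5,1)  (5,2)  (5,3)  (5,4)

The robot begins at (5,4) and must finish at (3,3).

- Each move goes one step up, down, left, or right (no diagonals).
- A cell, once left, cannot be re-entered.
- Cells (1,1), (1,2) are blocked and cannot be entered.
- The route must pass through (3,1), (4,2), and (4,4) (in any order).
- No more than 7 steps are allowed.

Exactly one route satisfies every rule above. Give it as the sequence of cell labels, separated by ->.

(5,4) -> (4,4) -> (4,3) -> (4,2) -> (4,1) -> (3,1) -> (3,2) -> (3,3)

The budget equals the shortest possible length, so every move has to be on a shortest route through the required cells.
Route from (5,4): up 1 to (4,4), left 3 to (4,1), up 1 to (3,1), right 2 to (3,3) — 7 moves in all.
Check: all required cells visited; 7 ≤ 7 moves.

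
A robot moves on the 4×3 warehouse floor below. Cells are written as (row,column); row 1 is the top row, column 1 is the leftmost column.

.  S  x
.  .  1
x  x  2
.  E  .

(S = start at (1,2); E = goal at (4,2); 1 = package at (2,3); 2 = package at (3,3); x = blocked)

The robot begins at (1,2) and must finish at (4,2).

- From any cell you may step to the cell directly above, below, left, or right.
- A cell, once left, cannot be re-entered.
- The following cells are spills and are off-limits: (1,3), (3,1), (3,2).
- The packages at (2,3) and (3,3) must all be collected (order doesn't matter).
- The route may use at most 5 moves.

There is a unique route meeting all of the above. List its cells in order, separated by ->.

(1,2) -> (2,2) -> (2,3) -> (3,3) -> (4,3) -> (4,2)

The budget equals the shortest possible length, so every move has to be on a shortest route through the required cells.
Route from (1,2): down to (2,2), right to (2,3), 2× down (reaching (4,3)), left to (4,2) — 5 moves in all.
Check: all required cells visited; 5 ≤ 5 moves.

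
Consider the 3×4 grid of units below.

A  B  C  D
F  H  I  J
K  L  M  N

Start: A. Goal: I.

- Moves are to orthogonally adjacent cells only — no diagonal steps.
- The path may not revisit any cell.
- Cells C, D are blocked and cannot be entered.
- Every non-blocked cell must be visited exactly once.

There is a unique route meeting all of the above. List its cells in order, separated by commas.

A, B, H, F, K, L, M, N, J, I

Need to visit all 10 open cells exactly once, starting at A and ending at I.
Cell J has only two open neighbours (N and I), so the path must pass straight through it: one of those is the cell it's entered from and the other is where it exits.
Route from A: right 1 to B, down 1 to H, left 1 to F, down 1 to K, right 3 to N, up 1 to J, left 1 to I — 9 moves in all.
Check: all 10 open cells covered.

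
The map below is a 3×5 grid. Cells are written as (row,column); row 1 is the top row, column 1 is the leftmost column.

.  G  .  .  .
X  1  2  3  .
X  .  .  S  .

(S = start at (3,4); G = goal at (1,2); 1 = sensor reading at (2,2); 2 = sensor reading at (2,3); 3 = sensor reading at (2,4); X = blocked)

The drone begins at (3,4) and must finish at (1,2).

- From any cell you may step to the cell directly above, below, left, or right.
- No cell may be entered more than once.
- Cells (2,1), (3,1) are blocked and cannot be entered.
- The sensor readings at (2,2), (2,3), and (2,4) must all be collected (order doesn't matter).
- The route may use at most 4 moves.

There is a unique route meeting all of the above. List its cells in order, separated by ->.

The budget equals the shortest possible length, so every move has to be on a shortest route through the required cells.
Route from (3,4): up to (2,4), 2× left (reaching (2,2)), up to (1,2) — 4 moves in all.
Check: all required cells visited; 4 ≤ 4 moves.

(3,4) -> (2,4) -> (2,3) -> (2,2) -> (1,2)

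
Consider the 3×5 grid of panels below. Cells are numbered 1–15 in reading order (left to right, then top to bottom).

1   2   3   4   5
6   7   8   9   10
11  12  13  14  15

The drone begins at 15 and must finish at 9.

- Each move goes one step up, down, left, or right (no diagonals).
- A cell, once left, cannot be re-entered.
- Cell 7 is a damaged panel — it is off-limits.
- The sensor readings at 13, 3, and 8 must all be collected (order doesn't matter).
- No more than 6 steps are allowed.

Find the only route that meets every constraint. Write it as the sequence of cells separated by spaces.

Any route must reach 13, 3, and 8 and still end at 9 within 6 moves, so the order of the required stops is forced.
Route from 15: 2× left (reaching 13), 2× up (reaching 3), right to 4, down to 9 — 6 moves in all.
Check: all required cells visited; 6 ≤ 6 moves.

15 14 13 8 3 4 9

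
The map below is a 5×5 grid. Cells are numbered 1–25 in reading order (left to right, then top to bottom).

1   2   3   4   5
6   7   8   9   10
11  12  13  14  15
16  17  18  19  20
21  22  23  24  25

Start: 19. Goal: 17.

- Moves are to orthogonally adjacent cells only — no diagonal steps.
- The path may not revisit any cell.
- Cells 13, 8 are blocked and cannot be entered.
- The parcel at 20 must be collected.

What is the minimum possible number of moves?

Any route passes through 20 somewhere between 19 and 17. Summing Manhattan distances along the two legs (19 → 20 → 17) gives a lower bound of 1 + 3 = 4 moves.
The shortest route satisfying every rule uses 6 moves: 19 → 20 → 25 → 24 → 23 → 18 → 17.
The bound of 4 isn't tight here; checking systematically, no route of length 4 through 5 satisfies every constraint, so 6 is the minimum.

6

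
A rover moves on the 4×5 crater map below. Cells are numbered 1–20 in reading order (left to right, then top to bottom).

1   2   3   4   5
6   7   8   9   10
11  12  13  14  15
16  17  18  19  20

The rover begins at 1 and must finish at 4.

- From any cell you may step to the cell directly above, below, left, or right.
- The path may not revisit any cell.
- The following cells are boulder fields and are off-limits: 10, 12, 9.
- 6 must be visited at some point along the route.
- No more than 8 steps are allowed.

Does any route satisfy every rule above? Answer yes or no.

yes

One route that works: 1 → 6 → 7 → 2 → 3 → 4.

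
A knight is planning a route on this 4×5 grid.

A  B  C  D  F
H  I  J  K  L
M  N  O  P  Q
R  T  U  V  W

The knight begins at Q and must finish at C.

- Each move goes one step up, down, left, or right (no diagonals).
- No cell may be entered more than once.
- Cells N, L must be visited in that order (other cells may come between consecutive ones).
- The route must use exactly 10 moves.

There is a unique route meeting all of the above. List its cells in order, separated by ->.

Q -> P -> O -> N -> I -> J -> K -> L -> F -> D -> C

The waypoints must appear in the order N, L, with no cell reused.
Route from Q: 3× left (reaching N), up to I, 3× right (reaching L), up to F, 2× left (reaching C) — 10 moves in all.
Check: order respected (N at step 3, L at step 7); 10 moves as required.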